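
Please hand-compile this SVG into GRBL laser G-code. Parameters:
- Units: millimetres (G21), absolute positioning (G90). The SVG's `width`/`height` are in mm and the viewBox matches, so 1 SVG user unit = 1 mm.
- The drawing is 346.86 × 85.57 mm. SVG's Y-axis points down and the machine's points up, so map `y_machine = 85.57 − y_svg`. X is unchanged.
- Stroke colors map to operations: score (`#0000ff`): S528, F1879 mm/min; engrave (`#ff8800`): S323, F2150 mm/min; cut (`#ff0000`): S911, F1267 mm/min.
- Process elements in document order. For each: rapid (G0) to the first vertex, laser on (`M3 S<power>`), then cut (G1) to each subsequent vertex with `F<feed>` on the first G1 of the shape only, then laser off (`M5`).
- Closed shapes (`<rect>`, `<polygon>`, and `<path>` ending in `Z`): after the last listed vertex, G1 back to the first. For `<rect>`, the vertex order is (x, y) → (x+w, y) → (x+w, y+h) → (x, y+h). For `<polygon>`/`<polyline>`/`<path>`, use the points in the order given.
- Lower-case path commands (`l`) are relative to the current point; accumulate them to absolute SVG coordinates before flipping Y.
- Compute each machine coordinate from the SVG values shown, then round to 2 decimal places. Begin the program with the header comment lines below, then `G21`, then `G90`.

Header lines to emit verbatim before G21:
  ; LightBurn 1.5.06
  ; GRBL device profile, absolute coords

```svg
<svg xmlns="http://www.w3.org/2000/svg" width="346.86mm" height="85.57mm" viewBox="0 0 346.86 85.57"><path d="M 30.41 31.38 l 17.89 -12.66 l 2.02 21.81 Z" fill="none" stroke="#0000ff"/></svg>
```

viewBox `0 0 346.86 85.57` with mm width/height → 1 unit = 1 mm. Flip: y_m = 85.57 − y_svg.

**Shape 1** — `<path>` regular polygon, stroke `#0000ff` → score (S528, F1879). Machine vertices: (30.41,54.19) → (48.30,66.85) → (50.32,45.04) → (30.41,54.19). Closed: final G1 returns to the first vertex.

; LightBurn 1.5.06
; GRBL device profile, absolute coords
G21
G90
G0 X30.41 Y54.19
M3 S528
G1 X48.30 Y66.85 F1879
G1 X50.32 Y45.04
G1 X30.41 Y54.19
M5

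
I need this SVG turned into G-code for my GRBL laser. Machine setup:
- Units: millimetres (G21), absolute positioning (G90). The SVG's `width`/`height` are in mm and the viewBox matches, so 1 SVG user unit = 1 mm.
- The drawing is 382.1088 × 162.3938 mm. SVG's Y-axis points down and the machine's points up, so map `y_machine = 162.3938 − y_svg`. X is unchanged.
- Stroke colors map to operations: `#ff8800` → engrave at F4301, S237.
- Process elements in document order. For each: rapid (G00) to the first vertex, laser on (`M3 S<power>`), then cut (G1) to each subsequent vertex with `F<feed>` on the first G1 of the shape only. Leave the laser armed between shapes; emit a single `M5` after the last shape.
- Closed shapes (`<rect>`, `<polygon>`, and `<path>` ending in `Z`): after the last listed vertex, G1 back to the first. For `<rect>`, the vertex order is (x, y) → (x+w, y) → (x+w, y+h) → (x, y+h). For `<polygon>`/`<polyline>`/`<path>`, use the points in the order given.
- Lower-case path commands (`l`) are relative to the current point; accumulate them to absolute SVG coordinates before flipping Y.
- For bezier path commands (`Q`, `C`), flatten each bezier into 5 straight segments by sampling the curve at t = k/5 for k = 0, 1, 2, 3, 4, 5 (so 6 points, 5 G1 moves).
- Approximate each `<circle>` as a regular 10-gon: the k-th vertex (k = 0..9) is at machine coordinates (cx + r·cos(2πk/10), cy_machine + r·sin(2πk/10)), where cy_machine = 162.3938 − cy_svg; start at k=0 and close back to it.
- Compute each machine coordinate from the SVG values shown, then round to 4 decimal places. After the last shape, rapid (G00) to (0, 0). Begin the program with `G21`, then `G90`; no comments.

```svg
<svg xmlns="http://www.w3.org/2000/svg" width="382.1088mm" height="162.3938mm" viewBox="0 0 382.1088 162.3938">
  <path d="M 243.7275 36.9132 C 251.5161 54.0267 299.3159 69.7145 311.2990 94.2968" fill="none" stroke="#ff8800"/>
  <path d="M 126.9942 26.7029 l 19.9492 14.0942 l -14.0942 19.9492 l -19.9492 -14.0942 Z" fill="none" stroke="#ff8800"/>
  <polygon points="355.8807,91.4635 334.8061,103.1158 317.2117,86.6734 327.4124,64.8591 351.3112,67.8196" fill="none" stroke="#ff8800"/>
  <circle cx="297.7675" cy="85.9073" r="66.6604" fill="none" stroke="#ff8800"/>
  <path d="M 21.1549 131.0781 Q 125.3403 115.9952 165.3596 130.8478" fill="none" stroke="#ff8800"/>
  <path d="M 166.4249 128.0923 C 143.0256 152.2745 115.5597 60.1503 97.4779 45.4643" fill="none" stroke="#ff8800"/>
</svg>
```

Since the viewBox matches the mm dimensions, user units are millimetres directly. The only transform is the Y-flip y_m = 162.3938 − y_svg.

Shape 1 is a cubic bezier drawn with `<path>`. Its stroke #ff8800 means engrave at S237, F4301. After flipping Y the toolpath is (243.7275,125.4806) → (252.5954,115.3010) → (267.4262,104.9682) → (284.5802,93.9869) → (300.4178,81.8616) → (311.2990,68.0970).

Shape 2 is a regular polygon drawn with `<path>`. Its stroke #ff8800 means engrave at S237, F4301. After flipping Y the toolpath is (126.9942,135.6909) → (146.9434,121.5967) → (132.8492,101.6475) → (112.9000,115.7417) → (126.9942,135.6909), returning to the start.

Shape 3 is a regular polygon drawn with `<polygon>`. Its stroke #ff8800 means engrave at S237, F4301. After flipping Y the toolpath is (355.8807,70.9303) → (334.8061,59.2780) → (317.2117,75.7204) → (327.4124,97.5347) → (351.3112,94.5742) → (355.8807,70.9303), returning to the start.

Shape 4 is a circle drawn with `<circle>`. Its stroke #ff8800 means engrave at S237, F4301. After flipping Y the toolpath is (364.4279,76.4865) → (351.6969,115.6685) → (318.3667,139.8843) → (277.1683,139.8843) → (243.8381,115.6685) → (231.1071,76.4865) → (243.8381,37.3045) → (277.1683,13.0887) → (318.3667,13.0887) → (351.6969,37.3045) → (364.4279,76.4865), returning to the start.

Shape 5 is a quadratic bezier drawn with `<path>`. Its stroke #ff8800 means engrave at S237, F4301. After flipping Y the toolpath is (21.1549,31.3157) → (60.2624,36.1514) → (94.2366,38.5923) → (123.0776,38.6384) → (146.7852,36.2896) → (165.3596,31.5460).

Shape 6 is a cubic bezier drawn with `<path>`. Its stroke #ff8800 means engrave at S237, F4301. After flipping Y the toolpath is (166.4249,34.3015) → (152.0049,32.1990) → (137.2546,48.7103) → (122.8196,74.5356) → (109.3455,100.3753) → (97.4779,116.9295).

G21
G90
G00 X243.7275 Y125.4806
M3 S237
G1 X252.5954 Y115.3010 F4301
G1 X267.4262 Y104.9682
G1 X284.5802 Y93.9869
G1 X300.4178 Y81.8616
G1 X311.2990 Y68.0970
G00 X126.9942 Y135.6909
M3 S237
G1 X146.9434 Y121.5967 F4301
G1 X132.8492 Y101.6475
G1 X112.9000 Y115.7417
G1 X126.9942 Y135.6909
G00 X355.8807 Y70.9303
M3 S237
G1 X334.8061 Y59.2780 F4301
G1 X317.2117 Y75.7204
G1 X327.4124 Y97.5347
G1 X351.3112 Y94.5742
G1 X355.8807 Y70.9303
G00 X364.4279 Y76.4865
M3 S237
G1 X351.6969 Y115.6685 F4301
G1 X318.3667 Y139.8843
G1 X277.1683 Y139.8843
G1 X243.8381 Y115.6685
G1 X231.1071 Y76.4865
G1 X243.8381 Y37.3045
G1 X277.1683 Y13.0887
G1 X318.3667 Y13.0887
G1 X351.6969 Y37.3045
G1 X364.4279 Y76.4865
G00 X21.1549 Y31.3157
M3 S237
G1 X60.2624 Y36.1514 F4301
G1 X94.2366 Y38.5923
G1 X123.0776 Y38.6384
G1 X146.7852 Y36.2896
G1 X165.3596 Y31.5460
G00 X166.4249 Y34.3015
M3 S237
G1 X152.0049 Y32.1990 F4301
G1 X137.2546 Y48.7103
G1 X122.8196 Y74.5356
G1 X109.3455 Y100.3753
G1 X97.4779 Y116.9295
M5
G00 X0.0000 Y0.0000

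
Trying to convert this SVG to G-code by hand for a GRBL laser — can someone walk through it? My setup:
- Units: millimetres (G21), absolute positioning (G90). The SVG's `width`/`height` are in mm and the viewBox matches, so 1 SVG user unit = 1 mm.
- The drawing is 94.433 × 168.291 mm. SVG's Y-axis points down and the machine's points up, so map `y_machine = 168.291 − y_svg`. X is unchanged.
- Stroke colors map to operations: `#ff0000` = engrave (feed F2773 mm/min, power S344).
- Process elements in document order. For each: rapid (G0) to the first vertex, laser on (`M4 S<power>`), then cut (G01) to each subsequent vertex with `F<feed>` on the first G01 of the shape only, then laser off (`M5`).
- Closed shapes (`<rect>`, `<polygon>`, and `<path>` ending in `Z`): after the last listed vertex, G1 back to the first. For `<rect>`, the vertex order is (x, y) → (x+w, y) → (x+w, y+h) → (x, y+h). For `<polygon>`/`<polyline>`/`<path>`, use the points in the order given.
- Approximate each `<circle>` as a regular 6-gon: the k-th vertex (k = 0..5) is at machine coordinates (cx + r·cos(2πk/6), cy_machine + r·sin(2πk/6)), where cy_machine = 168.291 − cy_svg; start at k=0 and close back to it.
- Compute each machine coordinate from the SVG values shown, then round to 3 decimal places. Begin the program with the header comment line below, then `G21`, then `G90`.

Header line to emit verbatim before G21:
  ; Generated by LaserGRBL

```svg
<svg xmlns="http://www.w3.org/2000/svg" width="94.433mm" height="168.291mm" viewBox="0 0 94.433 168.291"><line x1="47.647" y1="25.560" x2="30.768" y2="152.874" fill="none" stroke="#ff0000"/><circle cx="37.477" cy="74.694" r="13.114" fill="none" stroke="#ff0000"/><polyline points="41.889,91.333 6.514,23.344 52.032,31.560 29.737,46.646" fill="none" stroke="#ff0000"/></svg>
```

; Generated by LaserGRBL
G21
G90
G0 X47.647 Y142.731
M4 S344
G01 X30.768 Y15.417 F2773
M5
G0 X50.591 Y93.597
M4 S344
G01 X44.034 Y104.954 F2773
G01 X30.920 Y104.954
G01 X24.363 Y93.597
G01 X30.920 Y82.240
G01 X44.034 Y82.240
G01 X50.591 Y93.597
M5
G0 X41.889 Y76.958
M4 S344
G01 X6.514 Y144.947 F2773
G01 X52.032 Y136.731
G01 X29.737 Y121.645
M5

1 u = 1 mm; y_m = 168.291 − y.

[1] `<line>` line segment, #ff0000→engrave S344 F2773: (47.647,142.731) → (30.768,15.417)

[2] `<circle>` circle, #ff0000→engrave S344 F2773: (50.591,93.597) → (44.034,104.954) → (30.920,104.954) → (24.363,93.597) → (30.920,82.240) → (44.034,82.240) → (50.591,93.597) (closed)

[3] `<polyline>` open polyline, #ff0000→engrave S344 F2773: (41.889,76.958) → (6.514,144.947) → (52.032,136.731) → (29.737,121.645)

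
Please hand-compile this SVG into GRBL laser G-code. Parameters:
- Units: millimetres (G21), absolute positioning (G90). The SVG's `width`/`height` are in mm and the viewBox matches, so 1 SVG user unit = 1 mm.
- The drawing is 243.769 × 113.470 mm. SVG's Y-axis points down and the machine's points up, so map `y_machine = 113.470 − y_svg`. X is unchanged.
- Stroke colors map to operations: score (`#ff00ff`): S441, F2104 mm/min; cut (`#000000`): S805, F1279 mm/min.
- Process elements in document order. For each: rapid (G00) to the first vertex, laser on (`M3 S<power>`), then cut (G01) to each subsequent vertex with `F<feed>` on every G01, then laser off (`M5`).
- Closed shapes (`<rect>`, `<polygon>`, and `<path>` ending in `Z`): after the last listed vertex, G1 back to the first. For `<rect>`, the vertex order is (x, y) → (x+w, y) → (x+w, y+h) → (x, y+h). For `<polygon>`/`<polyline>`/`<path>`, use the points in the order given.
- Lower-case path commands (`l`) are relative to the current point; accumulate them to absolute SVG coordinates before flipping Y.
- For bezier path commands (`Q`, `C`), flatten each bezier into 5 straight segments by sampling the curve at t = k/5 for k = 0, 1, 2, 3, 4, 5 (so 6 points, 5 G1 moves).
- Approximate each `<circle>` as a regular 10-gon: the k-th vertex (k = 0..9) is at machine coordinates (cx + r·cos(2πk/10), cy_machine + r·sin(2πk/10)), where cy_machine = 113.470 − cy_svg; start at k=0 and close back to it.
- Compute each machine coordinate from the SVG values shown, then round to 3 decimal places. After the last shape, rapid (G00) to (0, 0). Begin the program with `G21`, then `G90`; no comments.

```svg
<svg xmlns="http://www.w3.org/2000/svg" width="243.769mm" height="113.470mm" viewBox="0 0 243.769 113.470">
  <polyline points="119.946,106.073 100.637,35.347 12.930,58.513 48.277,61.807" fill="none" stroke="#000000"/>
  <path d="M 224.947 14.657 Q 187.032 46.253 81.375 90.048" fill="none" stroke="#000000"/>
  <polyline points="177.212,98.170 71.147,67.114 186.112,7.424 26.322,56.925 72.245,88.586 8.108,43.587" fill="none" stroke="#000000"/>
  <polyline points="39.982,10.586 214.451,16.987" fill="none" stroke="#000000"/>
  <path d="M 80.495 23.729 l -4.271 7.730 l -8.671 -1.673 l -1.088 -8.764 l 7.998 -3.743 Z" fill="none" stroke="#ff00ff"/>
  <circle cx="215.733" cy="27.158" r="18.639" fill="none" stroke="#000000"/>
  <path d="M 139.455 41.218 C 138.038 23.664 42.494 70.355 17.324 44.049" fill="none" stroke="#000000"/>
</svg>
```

G21
G90
G00 X119.946 Y7.397
M3 S805
G01 X100.637 Y78.123 F1279
G01 X12.930 Y54.957 F1279
G01 X48.277 Y51.663 F1279
M5
G00 X224.947 Y98.813
M3 S805
G01 X207.071 Y85.687 F1279
G01 X183.776 Y71.584 F1279
G01 X155.062 Y56.506 F1279
G01 X120.928 Y40.452 F1279
G01 X81.375 Y23.422 F1279
M5
G00 X177.212 Y15.300
M3 S805
G01 X71.147 Y46.356 F1279
G01 X186.112 Y106.046 F1279
G01 X26.322 Y56.545 F1279
G01 X72.245 Y24.884 F1279
G01 X8.108 Y69.883 F1279
M5
G00 X39.982 Y102.884
M3 S805
G01 X214.451 Y96.483 F1279
M5
G00 X80.495 Y89.741
M3 S441
G01 X76.224 Y82.011 F2104
G01 X67.553 Y83.684 F2104
G01 X66.465 Y92.448 F2104
G01 X74.463 Y96.191 F2104
G01 X80.495 Y89.741 F2104
M5
G00 X234.372 Y86.312
M3 S805
G01 X230.812 Y97.268 F1279
G01 X221.493 Y104.039 F1279
G01 X209.973 Y104.039 F1279
G01 X200.654 Y97.268 F1279
G01 X197.094 Y86.312 F1279
G01 X200.654 Y75.356 F1279
G01 X209.973 Y68.585 F1279
G01 X221.493 Y68.585 F1279
G01 X230.812 Y75.356 F1279
G01 X234.372 Y86.312 F1279
M5
G00 X139.455 Y72.252
M3 S805
G01 X128.626 Y76.173 F1279
G01 X103.102 Y71.263 F1279
G01 X70.779 Y64.109 F1279
G01 X39.555 Y61.299 F1279
G01 X17.324 Y69.421 F1279
M5
G00 X0.000 Y0.000

Since the viewBox matches the mm dimensions, user units are millimetres directly. The only transform is the Y-flip y_m = 113.470 − y_svg.

Shape 1 is a open polyline drawn with `<polyline>`. Its stroke #000000 means cut at S805, F1279. After flipping Y the toolpath is (119.946,7.397) → (100.637,78.123) → (12.930,54.957) → (48.277,51.663).

Shape 2 is a quadratic bezier drawn with `<path>`. Its stroke #000000 means cut at S805, F1279. After flipping Y the toolpath is (224.947,98.813) → (207.071,85.687) → (183.776,71.584) → (155.062,56.506) → (120.928,40.452) → (81.375,23.422).

Shape 3 is a open polyline drawn with `<polyline>`. Its stroke #000000 means cut at S805, F1279. After flipping Y the toolpath is (177.212,15.300) → (71.147,46.356) → (186.112,106.046) → (26.322,56.545) → (72.245,24.884) → (8.108,69.883).

Shape 4 is a line segment drawn with `<polyline>`. Its stroke #000000 means cut at S805, F1279. After flipping Y the toolpath is (39.982,102.884) → (214.451,96.483).

Shape 5 is a regular polygon drawn with `<path>`. Its stroke #ff00ff means score at S441, F2104. After flipping Y the toolpath is (80.495,89.741) → (76.224,82.011) → (67.553,83.684) → (66.465,92.448) → (74.463,96.191) → (80.495,89.741), returning to the start.

Shape 6 is a circle drawn with `<circle>`. Its stroke #000000 means cut at S805, F1279. After flipping Y the toolpath is (234.372,86.312) → (230.812,97.268) → (221.493,104.039) → (209.973,104.039) → (200.654,97.268) → (197.094,86.312) → (200.654,75.356) → (209.973,68.585) → (221.493,68.585) → (230.812,75.356) → (234.372,86.312), returning to the start.

Shape 7 is a cubic bezier drawn with `<path>`. Its stroke #000000 means cut at S805, F1279. After flipping Y the toolpath is (139.455,72.252) → (128.626,76.173) → (103.102,71.263) → (70.779,64.109) → (39.555,61.299) → (17.324,69.421).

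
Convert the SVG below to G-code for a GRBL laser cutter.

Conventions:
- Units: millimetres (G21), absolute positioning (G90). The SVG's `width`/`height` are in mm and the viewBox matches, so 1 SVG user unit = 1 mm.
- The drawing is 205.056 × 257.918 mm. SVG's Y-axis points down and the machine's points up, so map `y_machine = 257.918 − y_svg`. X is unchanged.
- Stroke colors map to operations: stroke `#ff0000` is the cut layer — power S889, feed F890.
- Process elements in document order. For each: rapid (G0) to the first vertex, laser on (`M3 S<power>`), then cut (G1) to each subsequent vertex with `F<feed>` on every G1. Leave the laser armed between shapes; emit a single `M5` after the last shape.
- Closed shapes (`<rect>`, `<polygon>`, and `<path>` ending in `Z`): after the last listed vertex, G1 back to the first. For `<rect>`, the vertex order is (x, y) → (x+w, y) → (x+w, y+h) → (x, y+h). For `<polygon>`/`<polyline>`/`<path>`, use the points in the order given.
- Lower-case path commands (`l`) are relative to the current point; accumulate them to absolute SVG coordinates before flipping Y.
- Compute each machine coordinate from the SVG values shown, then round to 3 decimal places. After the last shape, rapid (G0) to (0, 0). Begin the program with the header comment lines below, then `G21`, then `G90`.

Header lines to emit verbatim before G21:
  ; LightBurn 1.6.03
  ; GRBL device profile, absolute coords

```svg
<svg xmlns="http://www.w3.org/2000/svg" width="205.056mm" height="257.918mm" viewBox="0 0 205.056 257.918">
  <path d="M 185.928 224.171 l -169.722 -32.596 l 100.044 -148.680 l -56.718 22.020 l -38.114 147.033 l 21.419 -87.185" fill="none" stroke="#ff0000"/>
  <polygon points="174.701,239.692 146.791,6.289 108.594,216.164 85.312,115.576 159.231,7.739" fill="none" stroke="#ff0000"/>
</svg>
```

; LightBurn 1.6.03
; GRBL device profile, absolute coords
G21
G90
G0 X185.928 Y33.747
M3 S889
G1 X16.206 Y66.343 F890
G1 X116.250 Y215.023 F890
G1 X59.532 Y193.003 F890
G1 X21.418 Y45.970 F890
G1 X42.837 Y133.155 F890
G0 X174.701 Y18.226
M3 S889
G1 X146.791 Y251.629 F890
G1 X108.594 Y41.754 F890
G1 X85.312 Y142.342 F890
G1 X159.231 Y250.179 F890
G1 X174.701 Y18.226 F890
M5
G0 X0.000 Y0.000

Since the viewBox matches the mm dimensions, user units are millimetres directly. The only transform is the Y-flip y_m = 257.918 − y_svg.

Shape 1 is a open polyline drawn with `<path>`. Its stroke #ff0000 means cut at S889, F890. After flipping Y the toolpath is (185.928,33.747) → (16.206,66.343) → (116.250,215.023) → (59.532,193.003) → (21.418,45.970) → (42.837,133.155).

Shape 2 is a closed polygon drawn with `<polygon>`. Its stroke #ff0000 means cut at S889, F890. After flipping Y the toolpath is (174.701,18.226) → (146.791,251.629) → (108.594,41.754) → (85.312,142.342) → (159.231,250.179) → (174.701,18.226), returning to the start.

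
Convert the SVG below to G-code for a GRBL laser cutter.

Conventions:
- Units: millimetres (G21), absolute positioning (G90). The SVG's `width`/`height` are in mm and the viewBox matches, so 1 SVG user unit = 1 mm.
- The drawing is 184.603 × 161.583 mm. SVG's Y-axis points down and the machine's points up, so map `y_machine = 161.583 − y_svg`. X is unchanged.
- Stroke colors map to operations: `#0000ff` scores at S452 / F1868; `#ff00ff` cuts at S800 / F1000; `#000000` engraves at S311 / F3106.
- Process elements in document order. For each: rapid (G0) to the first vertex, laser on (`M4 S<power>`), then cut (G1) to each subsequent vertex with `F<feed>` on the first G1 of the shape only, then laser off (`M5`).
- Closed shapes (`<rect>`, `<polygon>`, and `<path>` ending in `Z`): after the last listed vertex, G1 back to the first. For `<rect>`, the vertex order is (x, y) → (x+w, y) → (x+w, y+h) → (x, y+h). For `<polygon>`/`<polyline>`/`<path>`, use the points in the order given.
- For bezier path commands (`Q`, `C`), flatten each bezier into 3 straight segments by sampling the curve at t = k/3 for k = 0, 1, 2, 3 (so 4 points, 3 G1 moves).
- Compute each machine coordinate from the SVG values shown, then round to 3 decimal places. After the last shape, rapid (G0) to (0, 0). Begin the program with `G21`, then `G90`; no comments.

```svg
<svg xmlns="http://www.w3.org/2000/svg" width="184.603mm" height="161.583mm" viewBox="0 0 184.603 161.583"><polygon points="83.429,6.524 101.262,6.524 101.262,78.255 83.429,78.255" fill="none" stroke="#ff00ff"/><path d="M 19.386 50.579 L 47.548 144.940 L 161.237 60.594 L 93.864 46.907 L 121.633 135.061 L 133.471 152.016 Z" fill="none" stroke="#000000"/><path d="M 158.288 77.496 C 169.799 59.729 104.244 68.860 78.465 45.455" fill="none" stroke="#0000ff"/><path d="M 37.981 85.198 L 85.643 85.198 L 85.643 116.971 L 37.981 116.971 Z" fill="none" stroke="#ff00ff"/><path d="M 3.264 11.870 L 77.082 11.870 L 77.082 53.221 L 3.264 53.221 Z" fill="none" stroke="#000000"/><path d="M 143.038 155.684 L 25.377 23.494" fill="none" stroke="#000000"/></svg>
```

G21
G90
G0 X83.429 Y155.059
M4 S800
G1 X101.262 Y155.059 F1000
G1 X101.262 Y83.328
G1 X83.429 Y83.328
G1 X83.429 Y155.059
M5
G0 X19.386 Y111.004
M4 S311
G1 X47.548 Y16.643 F3106
G1 X161.237 Y100.989
G1 X93.864 Y114.676
G1 X121.633 Y26.522
G1 X133.471 Y9.567
G1 X19.386 Y111.004
M5
G0 X158.288 Y84.087
M4 S452
G1 X148.438 Y95.089 F1868
G1 X113.175 Y101.367
G1 X78.465 Y116.128
M5
G0 X37.981 Y76.385
M4 S800
G1 X85.643 Y76.385 F1000
G1 X85.643 Y44.612
G1 X37.981 Y44.612
G1 X37.981 Y76.385
M5
G0 X3.264 Y149.713
M4 S311
G1 X77.082 Y149.713 F3106
G1 X77.082 Y108.362
G1 X3.264 Y108.362
G1 X3.264 Y149.713
M5
G0 X143.038 Y5.899
M4 S311
G1 X25.377 Y138.089 F3106
M5
G0 X0.000 Y0.000

viewBox `0 0 184.603 161.583` with mm width/height → 1 unit = 1 mm. Flip: y_m = 161.583 − y_svg.

**Shape 1** — `<polygon>` rectangle, stroke `#ff00ff` → cut (S800, F1000). Machine vertices: (83.429,155.059) → (101.262,155.059) → (101.262,83.328) → (83.429,83.328) → (83.429,155.059). Closed: final G1 returns to the first vertex.

**Shape 2** — `<path>` closed polygon, stroke `#000000` → engrave (S311, F3106). Machine vertices: (19.386,111.004) → (47.548,16.643) → (161.237,100.989) → (93.864,114.676) → (121.633,26.522) → (133.471,9.567) → (19.386,111.004). Closed: final G1 returns to the first vertex.

**Shape 3** — `<path>` cubic bezier, stroke `#0000ff` → score (S452, F1868). Control points (SVG): P0=(158.288,77.496), P1=(169.799,59.729), P2=(104.244,68.860), P3=(78.465,45.455); sampled at t=k/3. Machine vertices: (158.288,84.087) → (148.438,95.089) → (113.175,101.367) → (78.465,116.128). Open path.

**Shape 4** — `<path>` rectangle, stroke `#ff00ff` → cut (S800, F1000). Machine vertices: (37.981,76.385) → (85.643,76.385) → (85.643,44.612) → (37.981,44.612) → (37.981,76.385). Closed: final G1 returns to the first vertex.

**Shape 5** — `<path>` rectangle, stroke `#000000` → engrave (S311, F3106). Machine vertices: (3.264,149.713) → (77.082,149.713) → (77.082,108.362) → (3.264,108.362) → (3.264,149.713). Closed: final G1 returns to the first vertex.

**Shape 6** — `<path>` line segment, stroke `#000000` → engrave (S311, F3106). Machine vertices: (143.038,5.899) → (25.377,138.089). Open path.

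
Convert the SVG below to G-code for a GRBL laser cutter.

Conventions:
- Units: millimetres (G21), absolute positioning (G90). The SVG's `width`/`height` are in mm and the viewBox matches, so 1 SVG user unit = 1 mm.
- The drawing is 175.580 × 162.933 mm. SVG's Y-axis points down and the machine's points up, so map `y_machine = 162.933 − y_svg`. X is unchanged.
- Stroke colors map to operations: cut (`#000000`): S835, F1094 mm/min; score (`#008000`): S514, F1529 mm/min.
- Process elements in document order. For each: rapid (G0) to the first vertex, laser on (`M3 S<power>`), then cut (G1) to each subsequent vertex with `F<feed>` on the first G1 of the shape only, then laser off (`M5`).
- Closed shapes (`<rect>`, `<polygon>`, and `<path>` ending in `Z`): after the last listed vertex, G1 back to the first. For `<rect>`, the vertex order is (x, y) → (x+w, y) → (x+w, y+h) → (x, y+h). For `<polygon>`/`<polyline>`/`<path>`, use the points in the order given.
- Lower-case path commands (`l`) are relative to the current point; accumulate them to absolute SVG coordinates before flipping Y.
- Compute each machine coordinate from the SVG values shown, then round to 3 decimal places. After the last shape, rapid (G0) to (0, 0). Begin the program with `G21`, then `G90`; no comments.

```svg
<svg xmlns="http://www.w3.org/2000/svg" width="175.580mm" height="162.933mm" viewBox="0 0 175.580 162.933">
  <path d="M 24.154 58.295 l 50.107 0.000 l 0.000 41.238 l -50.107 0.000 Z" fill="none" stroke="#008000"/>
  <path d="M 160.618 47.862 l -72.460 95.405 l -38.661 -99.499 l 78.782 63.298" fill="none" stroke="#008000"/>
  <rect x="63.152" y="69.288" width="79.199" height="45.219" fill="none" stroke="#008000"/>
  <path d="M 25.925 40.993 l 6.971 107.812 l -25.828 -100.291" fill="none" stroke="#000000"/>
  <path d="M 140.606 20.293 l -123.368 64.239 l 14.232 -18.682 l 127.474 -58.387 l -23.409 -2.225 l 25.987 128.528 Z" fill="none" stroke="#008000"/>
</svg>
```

G21
G90
G0 X24.154 Y104.638
M3 S514
G1 X74.261 Y104.638 F1529
G1 X74.261 Y63.400
G1 X24.154 Y63.400
G1 X24.154 Y104.638
M5
G0 X160.618 Y115.071
M3 S514
G1 X88.158 Y19.666 F1529
G1 X49.497 Y119.165
G1 X128.279 Y55.867
M5
G0 X63.152 Y93.645
M3 S514
G1 X142.351 Y93.645 F1529
G1 X142.351 Y48.426
G1 X63.152 Y48.426
G1 X63.152 Y93.645
M5
G0 X25.925 Y121.940
M3 S835
G1 X32.896 Y14.128 F1094
G1 X7.068 Y114.419
M5
G0 X140.606 Y142.640
M3 S514
G1 X17.238 Y78.401 F1529
G1 X31.470 Y97.083
G1 X158.944 Y155.470
G1 X135.535 Y157.695
G1 X161.522 Y29.167
G1 X140.606 Y142.640
M5
G0 X0.000 Y0.000

Since the viewBox matches the mm dimensions, user units are millimetres directly. The only transform is the Y-flip y_m = 162.933 − y_svg.

Shape 1 is a rectangle drawn with `<path>`. Its stroke #008000 means score at S514, F1529. After flipping Y the toolpath is (24.154,104.638) → (74.261,104.638) → (74.261,63.400) → (24.154,63.400) → (24.154,104.638), returning to the start.

Shape 2 is a open polyline drawn with `<path>`. Its stroke #008000 means score at S514, F1529. After flipping Y the toolpath is (160.618,115.071) → (88.158,19.666) → (49.497,119.165) → (128.279,55.867).

Shape 3 is a rectangle drawn with `<rect>`. Its stroke #008000 means score at S514, F1529. After flipping Y the toolpath is (63.152,93.645) → (142.351,93.645) → (142.351,48.426) → (63.152,48.426) → (63.152,93.645), returning to the start.

Shape 4 is a open polyline drawn with `<path>`. Its stroke #000000 means cut at S835, F1094. After flipping Y the toolpath is (25.925,121.940) → (32.896,14.128) → (7.068,114.419).

Shape 5 is a closed polygon drawn with `<path>`. Its stroke #008000 means score at S514, F1529. After flipping Y the toolpath is (140.606,142.640) → (17.238,78.401) → (31.470,97.083) → (158.944,155.470) → (135.535,157.695) → (161.522,29.167) → (140.606,142.640), returning to the start.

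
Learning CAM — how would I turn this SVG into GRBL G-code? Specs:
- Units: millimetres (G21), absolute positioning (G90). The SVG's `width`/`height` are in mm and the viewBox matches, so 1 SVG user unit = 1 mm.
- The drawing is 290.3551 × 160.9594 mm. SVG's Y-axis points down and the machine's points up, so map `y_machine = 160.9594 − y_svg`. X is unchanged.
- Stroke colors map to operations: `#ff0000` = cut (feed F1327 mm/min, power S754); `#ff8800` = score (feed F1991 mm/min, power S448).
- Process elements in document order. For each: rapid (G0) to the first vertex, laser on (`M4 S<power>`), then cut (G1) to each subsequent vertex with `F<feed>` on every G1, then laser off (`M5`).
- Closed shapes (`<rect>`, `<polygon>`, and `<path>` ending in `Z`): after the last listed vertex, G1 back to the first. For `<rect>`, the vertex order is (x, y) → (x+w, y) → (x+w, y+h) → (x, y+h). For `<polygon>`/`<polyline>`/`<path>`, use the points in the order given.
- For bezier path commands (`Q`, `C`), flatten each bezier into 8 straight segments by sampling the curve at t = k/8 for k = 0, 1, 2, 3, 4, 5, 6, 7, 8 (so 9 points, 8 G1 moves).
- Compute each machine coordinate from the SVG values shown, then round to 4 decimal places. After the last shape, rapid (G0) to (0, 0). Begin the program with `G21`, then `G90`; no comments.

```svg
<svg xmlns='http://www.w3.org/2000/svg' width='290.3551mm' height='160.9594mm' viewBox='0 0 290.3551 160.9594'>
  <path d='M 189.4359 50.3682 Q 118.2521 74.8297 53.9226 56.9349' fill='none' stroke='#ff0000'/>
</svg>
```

G21
G90
G0 X189.4359 Y110.5912
M4 S754
G1 X171.7470 Y105.1376 F1327
G1 X154.2724 Y101.0077 F1327
G1 X137.0119 Y98.2014 F1327
G1 X119.9657 Y96.7188 F1327
G1 X103.1336 Y96.5598 F1327
G1 X86.5157 Y97.7244 F1327
G1 X70.1121 Y100.2126 F1327
G1 X53.9226 Y104.0245 F1327
M5
G0 X0.0000 Y0.0000

Since the viewBox matches the mm dimensions, user units are millimetres directly. The only transform is the Y-flip y_m = 160.9594 − y_svg.

Shape 1 is a quadratic bezier drawn with `<path>`. Its stroke #ff0000 means cut at S754, F1327. After flipping Y the toolpath is (189.4359,110.5912) → (171.7470,105.1376) → (154.2724,101.0077) → (137.0119,98.2014) → (119.9657,96.7188) → (103.1336,96.5598) → (86.5157,97.7244) → (70.1121,100.2126) → (53.9226,104.0245).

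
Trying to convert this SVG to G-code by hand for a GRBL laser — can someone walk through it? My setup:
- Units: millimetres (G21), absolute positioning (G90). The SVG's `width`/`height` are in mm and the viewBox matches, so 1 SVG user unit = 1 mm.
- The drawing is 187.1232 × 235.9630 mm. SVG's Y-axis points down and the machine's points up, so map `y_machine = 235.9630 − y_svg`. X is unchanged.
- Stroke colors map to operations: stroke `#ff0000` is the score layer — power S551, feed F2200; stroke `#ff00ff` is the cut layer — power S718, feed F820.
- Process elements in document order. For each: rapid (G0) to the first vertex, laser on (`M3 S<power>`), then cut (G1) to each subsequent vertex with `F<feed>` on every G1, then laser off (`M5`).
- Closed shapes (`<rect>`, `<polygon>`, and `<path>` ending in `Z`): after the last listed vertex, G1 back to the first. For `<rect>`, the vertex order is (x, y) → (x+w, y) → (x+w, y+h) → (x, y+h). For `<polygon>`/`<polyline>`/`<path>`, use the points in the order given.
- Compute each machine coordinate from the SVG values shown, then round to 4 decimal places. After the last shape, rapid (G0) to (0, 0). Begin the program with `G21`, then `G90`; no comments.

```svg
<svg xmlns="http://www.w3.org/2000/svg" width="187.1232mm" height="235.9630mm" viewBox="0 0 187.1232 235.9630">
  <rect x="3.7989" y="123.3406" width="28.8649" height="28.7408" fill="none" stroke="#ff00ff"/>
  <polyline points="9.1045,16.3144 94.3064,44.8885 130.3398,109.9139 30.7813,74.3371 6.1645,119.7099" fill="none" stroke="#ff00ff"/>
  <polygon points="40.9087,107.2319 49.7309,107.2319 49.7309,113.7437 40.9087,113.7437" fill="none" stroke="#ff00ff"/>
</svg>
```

G21
G90
G0 X3.7989 Y112.6224
M3 S718
G1 X32.6638 Y112.6224 F820
G1 X32.6638 Y83.8816 F820
G1 X3.7989 Y83.8816 F820
G1 X3.7989 Y112.6224 F820
M5
G0 X9.1045 Y219.6486
M3 S718
G1 X94.3064 Y191.0745 F820
G1 X130.3398 Y126.0491 F820
G1 X30.7813 Y161.6259 F820
G1 X6.1645 Y116.2531 F820
M5
G0 X40.9087 Y128.7311
M3 S718
G1 X49.7309 Y128.7311 F820
G1 X49.7309 Y122.2193 F820
G1 X40.9087 Y122.2193 F820
G1 X40.9087 Y128.7311 F820
M5
G0 X0.0000 Y0.0000

1 u = 1 mm; y_m = 235.9630 − y.

[1] `<rect>` rectangle, #ff00ff→cut S718 F820: (3.7989,112.6224) → (32.6638,112.6224) → (32.6638,83.8816) → (3.7989,83.8816) → (3.7989,112.6224) (closed)

[2] `<polyline>` open polyline, #ff00ff→cut S718 F820: (9.1045,219.6486) → (94.3064,191.0745) → (130.3398,126.0491) → (30.7813,161.6259) → (6.1645,116.2531)

[3] `<polygon>` rectangle, #ff00ff→cut S718 F820: (40.9087,128.7311) → (49.7309,128.7311) → (49.7309,122.2193) → (40.9087,122.2193) → (40.9087,128.7311) (closed)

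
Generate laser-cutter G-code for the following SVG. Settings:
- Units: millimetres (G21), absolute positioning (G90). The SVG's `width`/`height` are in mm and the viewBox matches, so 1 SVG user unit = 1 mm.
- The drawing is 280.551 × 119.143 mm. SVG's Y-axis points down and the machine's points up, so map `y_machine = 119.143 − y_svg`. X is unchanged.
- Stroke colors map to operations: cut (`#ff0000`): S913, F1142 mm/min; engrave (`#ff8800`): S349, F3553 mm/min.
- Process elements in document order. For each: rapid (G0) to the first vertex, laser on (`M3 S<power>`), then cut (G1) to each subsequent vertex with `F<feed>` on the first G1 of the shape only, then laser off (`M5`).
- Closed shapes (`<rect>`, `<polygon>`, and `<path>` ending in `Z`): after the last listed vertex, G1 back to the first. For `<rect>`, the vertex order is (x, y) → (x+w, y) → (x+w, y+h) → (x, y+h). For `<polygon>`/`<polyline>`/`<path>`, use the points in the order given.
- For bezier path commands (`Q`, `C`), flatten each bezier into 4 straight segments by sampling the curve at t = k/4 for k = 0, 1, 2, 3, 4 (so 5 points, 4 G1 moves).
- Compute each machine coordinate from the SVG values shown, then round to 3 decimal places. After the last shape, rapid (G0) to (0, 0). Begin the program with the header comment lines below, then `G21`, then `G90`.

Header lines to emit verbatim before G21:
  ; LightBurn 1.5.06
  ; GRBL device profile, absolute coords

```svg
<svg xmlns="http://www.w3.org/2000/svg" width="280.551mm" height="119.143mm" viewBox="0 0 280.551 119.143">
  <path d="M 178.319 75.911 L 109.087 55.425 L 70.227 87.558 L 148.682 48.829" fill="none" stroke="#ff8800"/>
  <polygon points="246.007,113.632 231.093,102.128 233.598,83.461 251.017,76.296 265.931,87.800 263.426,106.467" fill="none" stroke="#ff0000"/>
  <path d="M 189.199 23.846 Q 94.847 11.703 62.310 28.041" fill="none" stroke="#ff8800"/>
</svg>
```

; LightBurn 1.5.06
; GRBL device profile, absolute coords
G21
G90
G0 X178.319 Y43.232
M3 S349
G1 X109.087 Y63.718 F3553
G1 X70.227 Y31.585
G1 X148.682 Y70.314
M5
G0 X246.007 Y5.511
M3 S913
G1 X231.093 Y17.015 F1142
G1 X233.598 Y35.682
G1 X251.017 Y42.847
G1 X265.931 Y31.343
G1 X263.426 Y12.676
G1 X246.007 Y5.511
M5
G0 X189.199 Y95.297
M3 S349
G1 X145.886 Y99.588 F3553
G1 X110.301 Y100.320
G1 X82.442 Y97.491
G1 X62.310 Y91.102
M5
G0 X0.000 Y0.000

Since the viewBox matches the mm dimensions, user units are millimetres directly. The only transform is the Y-flip y_m = 119.143 − y_svg.

Shape 1 is a open polyline drawn with `<path>`. Its stroke #ff8800 means engrave at S349, F3553. After flipping Y the toolpath is (178.319,43.232) → (109.087,63.718) → (70.227,31.585) → (148.682,70.314).

Shape 2 is a regular polygon drawn with `<polygon>`. Its stroke #ff0000 means cut at S913, F1142. After flipping Y the toolpath is (246.007,5.511) → (231.093,17.015) → (233.598,35.682) → (251.017,42.847) → (265.931,31.343) → (263.426,12.676) → (246.007,5.511), returning to the start.

Shape 3 is a quadratic bezier drawn with `<path>`. Its stroke #ff8800 means engrave at S349, F3553. After flipping Y the toolpath is (189.199,95.297) → (145.886,99.588) → (110.301,100.320) → (82.442,97.491) → (62.310,91.102).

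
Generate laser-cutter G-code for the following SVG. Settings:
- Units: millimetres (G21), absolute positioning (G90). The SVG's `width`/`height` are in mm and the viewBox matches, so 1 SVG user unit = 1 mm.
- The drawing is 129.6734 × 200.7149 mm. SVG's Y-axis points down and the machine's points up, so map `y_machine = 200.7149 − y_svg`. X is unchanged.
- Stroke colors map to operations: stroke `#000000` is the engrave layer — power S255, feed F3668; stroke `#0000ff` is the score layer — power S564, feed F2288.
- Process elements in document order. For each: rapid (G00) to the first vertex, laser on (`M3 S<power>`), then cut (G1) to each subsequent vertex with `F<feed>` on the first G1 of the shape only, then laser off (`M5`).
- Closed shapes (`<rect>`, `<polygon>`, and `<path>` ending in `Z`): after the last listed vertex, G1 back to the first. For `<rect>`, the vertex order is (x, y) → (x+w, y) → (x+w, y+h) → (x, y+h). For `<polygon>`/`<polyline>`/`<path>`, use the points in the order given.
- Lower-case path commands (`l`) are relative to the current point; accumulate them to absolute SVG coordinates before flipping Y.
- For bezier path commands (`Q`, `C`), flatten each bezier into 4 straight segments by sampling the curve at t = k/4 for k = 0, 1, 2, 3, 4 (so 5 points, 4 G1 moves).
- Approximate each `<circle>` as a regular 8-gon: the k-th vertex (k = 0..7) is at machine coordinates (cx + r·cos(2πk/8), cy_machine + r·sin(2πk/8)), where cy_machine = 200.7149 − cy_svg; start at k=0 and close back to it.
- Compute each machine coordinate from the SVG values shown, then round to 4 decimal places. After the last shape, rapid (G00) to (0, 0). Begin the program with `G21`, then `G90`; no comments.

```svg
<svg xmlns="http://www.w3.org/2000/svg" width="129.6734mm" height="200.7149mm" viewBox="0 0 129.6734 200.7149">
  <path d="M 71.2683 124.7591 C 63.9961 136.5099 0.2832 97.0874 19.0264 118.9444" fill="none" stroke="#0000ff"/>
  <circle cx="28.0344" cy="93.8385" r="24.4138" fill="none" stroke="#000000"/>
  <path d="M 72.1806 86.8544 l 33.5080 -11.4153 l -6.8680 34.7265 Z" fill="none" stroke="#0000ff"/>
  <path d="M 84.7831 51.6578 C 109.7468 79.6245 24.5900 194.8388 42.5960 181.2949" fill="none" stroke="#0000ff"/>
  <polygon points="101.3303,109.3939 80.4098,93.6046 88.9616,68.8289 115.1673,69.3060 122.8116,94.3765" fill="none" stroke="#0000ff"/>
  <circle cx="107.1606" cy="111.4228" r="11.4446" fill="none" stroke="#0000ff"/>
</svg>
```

G21
G90
G00 X71.2683 Y75.9558
M3 S564
G1 X57.4018 Y74.9806 F2288
G1 X35.3916 Y82.6530
G1 X18.2593 Y88.4304
G1 X19.0264 Y81.7705
M5
G00 X52.4482 Y106.8764
M3 S255
G1 X45.2976 Y124.1396 F3668
G1 X28.0344 Y131.2902
G1 X10.7712 Y124.1396
G1 X3.6206 Y106.8764
G1 X10.7712 Y89.6132
G1 X28.0344 Y82.4626
G1 X45.2976 Y89.6132
G1 X52.4482 Y106.8764
M5
G00 X72.1806 Y113.8605
M3 S564
G1 X105.6886 Y125.2758 F2288
G1 X98.8206 Y90.5493
G1 X72.1806 Y113.8605
M5
G00 X84.7831 Y149.0571
M3 S564
G1 X86.1908 Y115.0982 F2288
G1 X66.2987 Y68.6721
G1 X45.1020 Y30.0291
G1 X42.5960 Y19.4200
M5
G00 X101.3303 Y91.3210
M3 S564
G1 X80.4098 Y107.1103 F2288
G1 X88.9616 Y131.8860
G1 X115.1673 Y131.4089
G1 X122.8116 Y106.3384
G1 X101.3303 Y91.3210
M5
G00 X118.6052 Y89.2921
M3 S564
G1 X115.2532 Y97.3847 F2288
G1 X107.1606 Y100.7367
G1 X99.0680 Y97.3847
G1 X95.7160 Y89.2921
G1 X99.0680 Y81.1995
G1 X107.1606 Y77.8475
G1 X115.2532 Y81.1995
G1 X118.6052 Y89.2921
M5
G00 X0.0000 Y0.0000

viewBox `0 0 129.6734 200.7149` with mm width/height → 1 unit = 1 mm. Flip: y_m = 200.7149 − y_svg.

**Shape 1** — `<path>` cubic bezier, stroke `#0000ff` → score (S564, F2288). Control points (SVG): P0=(71.2683,124.7591), P1=(63.9961,136.5099), P2=(0.2832,97.0874), P3=(19.0264,118.9444); sampled at t=k/4. Machine vertices: (71.2683,75.9558) → (57.4018,74.9806) → (35.3916,82.6530) → (18.2593,88.4304) → (19.0264,81.7705). Open path.

**Shape 2** — `<circle>` circle, stroke `#000000` → engrave (S255, F3668). Machine vertices: (52.4482,106.8764) → (45.2976,124.1396) → (28.0344,131.2902) → (10.7712,124.1396) → (3.6206,106.8764) → (10.7712,89.6132) → (28.0344,82.4626) → (45.2976,89.6132) → (52.4482,106.8764). Closed: final G1 returns to the first vertex.

**Shape 3** — `<path>` regular polygon, stroke `#0000ff` → score (S564, F2288). Machine vertices: (72.1806,113.8605) → (105.6886,125.2758) → (98.8206,90.5493) → (72.1806,113.8605). Closed: final G1 returns to the first vertex.

**Shape 4** — `<path>` cubic bezier, stroke `#0000ff` → score (S564, F2288). Control points (SVG): P0=(84.7831,51.6578), P1=(109.7468,79.6245), P2=(24.5900,194.8388), P3=(42.5960,181.2949); sampled at t=k/4. Machine vertices: (84.7831,149.0571) → (86.1908,115.0982) → (66.2987,68.6721) → (45.1020,30.0291) → (42.5960,19.4200). Open path.

**Shape 5** — `<polygon>` regular polygon, stroke `#0000ff` → score (S564, F2288). Machine vertices: (101.3303,91.3210) → (80.4098,107.1103) → (88.9616,131.8860) → (115.1673,131.4089) → (122.8116,106.3384) → (101.3303,91.3210). Closed: final G1 returns to the first vertex.

**Shape 6** — `<circle>` circle, stroke `#0000ff` → score (S564, F2288). Machine vertices: (118.6052,89.2921) → (115.2532,97.3847) → (107.1606,100.7367) → (99.0680,97.3847) → (95.7160,89.2921) → (99.0680,81.1995) → (107.1606,77.8475) → (115.2532,81.1995) → (118.6052,89.2921). Closed: final G1 returns to the first vertex.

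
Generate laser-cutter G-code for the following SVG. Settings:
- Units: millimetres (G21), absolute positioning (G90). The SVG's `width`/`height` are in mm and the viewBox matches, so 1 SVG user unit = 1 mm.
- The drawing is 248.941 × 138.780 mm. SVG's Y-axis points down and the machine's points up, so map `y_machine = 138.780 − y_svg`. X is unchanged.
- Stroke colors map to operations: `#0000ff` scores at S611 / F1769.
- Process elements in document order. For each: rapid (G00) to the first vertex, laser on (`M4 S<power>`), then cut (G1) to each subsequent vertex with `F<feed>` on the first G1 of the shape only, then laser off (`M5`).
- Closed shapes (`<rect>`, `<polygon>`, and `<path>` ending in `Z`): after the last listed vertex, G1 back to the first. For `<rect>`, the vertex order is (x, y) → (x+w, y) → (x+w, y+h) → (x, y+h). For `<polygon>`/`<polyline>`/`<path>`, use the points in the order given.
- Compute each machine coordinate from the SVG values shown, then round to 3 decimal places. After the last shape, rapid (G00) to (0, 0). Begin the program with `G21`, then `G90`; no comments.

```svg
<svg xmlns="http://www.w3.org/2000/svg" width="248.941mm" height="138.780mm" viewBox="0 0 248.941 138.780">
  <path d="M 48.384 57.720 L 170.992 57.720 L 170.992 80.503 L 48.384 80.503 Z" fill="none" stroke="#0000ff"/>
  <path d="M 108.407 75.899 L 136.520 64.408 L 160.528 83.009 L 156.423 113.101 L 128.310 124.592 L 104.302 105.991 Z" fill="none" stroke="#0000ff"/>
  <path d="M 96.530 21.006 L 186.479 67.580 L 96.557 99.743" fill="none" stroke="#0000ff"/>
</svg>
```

G21
G90
G00 X48.384 Y81.060
M4 S611
G1 X170.992 Y81.060 F1769
G1 X170.992 Y58.277
G1 X48.384 Y58.277
G1 X48.384 Y81.060
M5
G00 X108.407 Y62.881
M4 S611
G1 X136.520 Y74.372 F1769
G1 X160.528 Y55.771
G1 X156.423 Y25.679
G1 X128.310 Y14.188
G1 X104.302 Y32.789
G1 X108.407 Y62.881
M5
G00 X96.530 Y117.774
M4 S611
G1 X186.479 Y71.200 F1769
G1 X96.557 Y39.037
M5
G00 X0.000 Y0.000

1 u = 1 mm; y_m = 138.780 − y.

[1] `<path>` rectangle, #0000ff→score S611 F1769: (48.384,81.060) → (170.992,81.060) → (170.992,58.277) → (48.384,58.277) → (48.384,81.060) (closed)

[2] `<path>` regular polygon, #0000ff→score S611 F1769: (108.407,62.881) → (136.520,74.372) → (160.528,55.771) → (156.423,25.679) → (128.310,14.188) → (104.302,32.789) → (108.407,62.881) (closed)

[3] `<path>` open polyline, #0000ff→score S611 F1769: (96.530,117.774) → (186.479,71.200) → (96.557,39.037)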